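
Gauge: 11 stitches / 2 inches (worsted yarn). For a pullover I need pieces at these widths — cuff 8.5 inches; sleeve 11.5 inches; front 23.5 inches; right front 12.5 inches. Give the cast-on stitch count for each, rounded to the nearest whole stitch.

cuff 47; sleeve 63; front 129; right front 69.

Rate = 11/2 = 5.5 sts per in.
cuff: 8.5 × 5.5 = 46.75 → 47.
sleeve: 11.5 × 5.5 = 63.25 → 63.
front: 23.5 × 5.5 = 129.25 → 129.
right front: 12.5 × 5.5 = 68.75 → 69.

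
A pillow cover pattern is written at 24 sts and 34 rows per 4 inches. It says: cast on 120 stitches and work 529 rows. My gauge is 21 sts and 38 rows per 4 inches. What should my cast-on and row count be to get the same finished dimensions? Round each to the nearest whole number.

Stitches: 120 × 21/24 = 105.00 → 105.
Rows: 529 × 38/34 = 591.24 → 591.

Cast on 105 stitches; work 591 rows.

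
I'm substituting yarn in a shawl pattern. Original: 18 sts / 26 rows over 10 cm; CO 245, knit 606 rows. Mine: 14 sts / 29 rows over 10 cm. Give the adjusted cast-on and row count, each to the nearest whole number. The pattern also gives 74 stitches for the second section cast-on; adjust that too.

Cast on 191 stitches; work 676 rows; second section cast-on 58 stitches.

Stitches: 245 × 14/18 = 190.56 → 191.
Rows: 606 × 29/26 = 675.92 → 676.
second section cast-on: 74 × 14/18 = 57.56 → 58.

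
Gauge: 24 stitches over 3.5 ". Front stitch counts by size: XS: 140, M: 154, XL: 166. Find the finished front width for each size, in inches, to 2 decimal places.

XS 20.42 inches; M 22.46 inches; XL 24.21 inches.

24/3.5 = 6.857 sts per in.
XS: 140 / 6.857 = 20.417 → 20.42 in.
M: 154 / 6.857 = 22.458 → 22.46 in.
XL: 166 / 6.857 = 24.208 → 24.21 in.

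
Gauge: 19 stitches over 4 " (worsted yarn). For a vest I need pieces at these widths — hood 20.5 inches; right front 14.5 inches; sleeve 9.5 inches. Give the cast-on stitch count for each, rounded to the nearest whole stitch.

Rate = 19/4 = 4.75 sts per in.
hood: 20.5 × 4.75 = 97.38 → 97.
right front: 14.5 × 4.75 = 68.88 → 69.
sleeve: 9.5 × 4.75 = 45.12 → 45.

hood 97; right front 69; sleeve 45.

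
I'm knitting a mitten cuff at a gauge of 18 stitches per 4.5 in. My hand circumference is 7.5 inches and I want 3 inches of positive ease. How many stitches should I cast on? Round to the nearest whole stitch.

Finished = 7.5 + 3 = 10.5 in.
18 / 4.5 = 4 sts per inch.
10.50 × 4 = 42.00 sts.

Cast on 42 stitches.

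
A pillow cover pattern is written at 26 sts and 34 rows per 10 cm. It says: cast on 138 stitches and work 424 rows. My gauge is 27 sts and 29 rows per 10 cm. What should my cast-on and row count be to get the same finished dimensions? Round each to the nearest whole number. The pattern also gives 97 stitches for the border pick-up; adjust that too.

Cast on 143 stitches; work 362 rows; border pick-up 101 stitches.

Stitches: 138 × 27/26 = 143.31 → 143.
Rows: 424 × 29/34 = 361.65 → 362.
border pick-up: 97 × 27/26 = 100.73 → 101.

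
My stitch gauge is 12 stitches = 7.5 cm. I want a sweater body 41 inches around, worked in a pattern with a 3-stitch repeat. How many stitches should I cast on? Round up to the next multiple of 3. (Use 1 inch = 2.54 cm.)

CO 168 sts.

41 in = 41 × 2.54 = 104.14 cm.
12 / 7.5 = 1.6 sts/cm.
104.14 × 1.6 = 166.62 sts.
→ 168.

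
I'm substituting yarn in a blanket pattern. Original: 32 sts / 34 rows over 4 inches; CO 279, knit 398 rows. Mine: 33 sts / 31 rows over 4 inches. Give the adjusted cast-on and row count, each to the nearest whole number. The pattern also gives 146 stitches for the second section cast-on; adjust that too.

Cast on 288 stitches; work 363 rows; second section cast-on 151 stitches.

Stitches: 279 × 33/32 = 287.72 → 288.
Rows: 398 × 31/34 = 362.88 → 363.
second section cast-on: 146 × 33/32 = 150.56 → 151.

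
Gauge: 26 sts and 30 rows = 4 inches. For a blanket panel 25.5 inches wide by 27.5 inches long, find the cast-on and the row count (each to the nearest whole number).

Cast on 166 stitches and work 206 rows.

Stitch gauge = 26/4 = 6.5 sts/in; 25.5 × 6.5 = 165.75 → 166 sts.
Row gauge = 30/4 = 7.5 rows/in; 27.5 × 7.5 = 206.25 → 206 rows.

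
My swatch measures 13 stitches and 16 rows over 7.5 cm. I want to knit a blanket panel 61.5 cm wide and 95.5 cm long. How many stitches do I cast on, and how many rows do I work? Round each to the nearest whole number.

Cast on 107 stitches and work 204 rows.

Stitch gauge = 13/7.5 = 1.733 sts/cm; 61.5 × 1.733 = 106.60 → 107 sts.
Row gauge = 16/7.5 = 2.133 rows/cm; 95.5 × 2.133 = 203.73 → 204 rows.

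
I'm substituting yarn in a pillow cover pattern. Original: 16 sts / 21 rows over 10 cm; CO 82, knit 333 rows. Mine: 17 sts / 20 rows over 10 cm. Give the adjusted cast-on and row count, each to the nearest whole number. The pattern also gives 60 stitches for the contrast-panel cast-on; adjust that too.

Cast on 87 stitches; work 317 rows; contrast-panel cast-on 64 stitches.

Stitches: 82 × 17/16 = 87.12 → 87.
Rows: 333 × 20/21 = 317.14 → 317.
contrast-panel cast-on: 60 × 17/16 = 63.75 → 64.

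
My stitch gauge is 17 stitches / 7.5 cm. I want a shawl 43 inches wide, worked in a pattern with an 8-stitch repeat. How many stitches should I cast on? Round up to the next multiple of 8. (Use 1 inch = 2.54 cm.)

248 stitches.

43 in = 43 × 2.54 = 109.22 cm.
17 / 7.5 = 2.267 sts/cm.
109.22 × 2.267 = 247.57 sts.
→ 248.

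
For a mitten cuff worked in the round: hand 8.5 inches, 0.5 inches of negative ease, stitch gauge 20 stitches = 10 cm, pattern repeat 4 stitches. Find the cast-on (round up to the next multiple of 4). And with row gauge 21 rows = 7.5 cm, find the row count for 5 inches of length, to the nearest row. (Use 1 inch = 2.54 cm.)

Finished = 8.5 − 0.5 = 8 inches.
8 inches × 2.54 = 20.32 cm.
20/10 = 2 sts per cm; 20.32 × 2 = 40.64 sts.
Next multiple of 4 → 44.
5 inches = 12.70 cm; × 2.8 = 35.56 → 36 rows.

Cast on 44 stitches; work 36 rows.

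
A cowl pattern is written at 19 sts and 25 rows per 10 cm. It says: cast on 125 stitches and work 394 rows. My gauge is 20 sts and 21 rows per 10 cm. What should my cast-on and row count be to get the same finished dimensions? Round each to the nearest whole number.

Stitches: 125 × 20/19 = 131.58 → 132.
Rows: 394 × 21/25 = 330.96 → 331.

Cast on 132 stitches; work 331 rows.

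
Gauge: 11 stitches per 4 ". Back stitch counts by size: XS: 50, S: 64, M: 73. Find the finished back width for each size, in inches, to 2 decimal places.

11/4 = 2.75 sts per in.
XS: 50 / 2.75 = 18.182 → 18.18 in.
S: 64 / 2.75 = 23.273 → 23.27 in.
M: 73 / 2.75 = 26.545 → 26.55 in.

XS 18.18 inches; S 23.27 inches; M 26.55 inches.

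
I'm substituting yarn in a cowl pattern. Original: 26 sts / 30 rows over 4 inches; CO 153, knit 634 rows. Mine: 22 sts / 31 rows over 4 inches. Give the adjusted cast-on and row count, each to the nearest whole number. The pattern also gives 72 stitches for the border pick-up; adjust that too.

Stitches: 153 × 22/26 = 129.46 → 129.
Rows: 634 × 31/30 = 655.13 → 655.
border pick-up: 72 × 22/26 = 60.92 → 61.

Cast on 129 stitches; work 655 rows; border pick-up 61 stitches.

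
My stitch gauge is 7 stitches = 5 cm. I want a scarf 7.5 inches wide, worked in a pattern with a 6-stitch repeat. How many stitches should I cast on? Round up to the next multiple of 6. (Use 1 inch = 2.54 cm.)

30 stitches.

7.5 in = 7.5 × 2.54 = 19.05 cm.
7 / 5 = 1.4 sts/cm.
19.05 × 1.4 = 26.67 sts.
→ 30.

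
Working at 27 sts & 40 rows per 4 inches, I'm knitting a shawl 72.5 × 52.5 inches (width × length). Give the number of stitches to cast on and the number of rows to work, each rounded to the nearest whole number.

Cast on 489 stitches and work 525 rows.

Stitch gauge = 27/4 = 6.75 sts/in; 72.5 × 6.75 = 489.38 → 489 sts.
Row gauge = 40/4 = 10 rows/in; 52.5 × 10 = 525.00 → 525 rows.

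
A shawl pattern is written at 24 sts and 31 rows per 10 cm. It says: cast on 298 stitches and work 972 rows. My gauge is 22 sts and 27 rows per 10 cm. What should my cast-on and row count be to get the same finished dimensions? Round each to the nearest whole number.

Cast on 273 stitches; work 847 rows.

Stitches: 298 × 22/24 = 273.17 → 273.
Rows: 972 × 27/31 = 846.58 → 847.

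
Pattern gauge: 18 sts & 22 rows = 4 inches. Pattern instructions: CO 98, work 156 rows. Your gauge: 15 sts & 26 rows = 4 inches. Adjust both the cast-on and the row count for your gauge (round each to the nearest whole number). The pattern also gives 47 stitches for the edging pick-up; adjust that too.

Cast on 82 stitches; work 184 rows; edging pick-up 39 stitches.

Stitches: 98 × 15/18 = 81.67 → 82.
Rows: 156 × 26/22 = 184.36 → 184.
edging pick-up: 47 × 15/18 = 39.17 → 39.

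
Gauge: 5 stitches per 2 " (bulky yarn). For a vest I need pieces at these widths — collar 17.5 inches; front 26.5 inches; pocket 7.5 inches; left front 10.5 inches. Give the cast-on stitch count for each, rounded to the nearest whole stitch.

collar 44; front 66; pocket 19; left front 26.

Rate = 5/2 = 2.5 sts per in.
collar: 17.5 × 2.5 = 43.75 → 44.
front: 26.5 × 2.5 = 66.25 → 66.
pocket: 7.5 × 2.5 = 18.75 → 19.
left front: 10.5 × 2.5 = 26.25 → 26.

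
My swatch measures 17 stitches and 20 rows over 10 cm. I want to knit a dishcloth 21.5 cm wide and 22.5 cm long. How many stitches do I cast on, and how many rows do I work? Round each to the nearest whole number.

Cast on 37 stitches and work 45 rows.

Stitch gauge = 17/10 = 1.7 sts/cm; 21.5 × 1.7 = 36.55 → 37 sts.
Row gauge = 20/10 = 2 rows/cm; 22.5 × 2 = 45.00 → 45 rows.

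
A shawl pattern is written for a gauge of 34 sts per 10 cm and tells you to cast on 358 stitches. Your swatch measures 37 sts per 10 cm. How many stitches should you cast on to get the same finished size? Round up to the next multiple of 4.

CO 392 sts.

Scale factor = 37 / 34 = 1.088.
358 × 37 / 34 = 389.59 sts.
→ 392 sts.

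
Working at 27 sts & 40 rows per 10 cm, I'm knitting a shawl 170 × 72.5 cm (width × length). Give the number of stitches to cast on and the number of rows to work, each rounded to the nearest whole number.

Stitch gauge = 27/10 = 2.7 sts/cm; 170 × 2.7 = 459.00 → 459 sts.
Row gauge = 40/10 = 4 rows/cm; 72.5 × 4 = 290.00 → 290 rows.

Cast on 459 stitches and work 290 rows.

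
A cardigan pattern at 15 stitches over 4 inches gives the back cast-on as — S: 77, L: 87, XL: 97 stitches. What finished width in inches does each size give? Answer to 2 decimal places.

S 20.53 inches; L 23.20 inches; XL 25.87 inches.

15/4 = 3.75 sts per in.
S: 77 / 3.75 = 20.533 → 20.53 in.
L: 87 / 3.75 = 23.200 → 23.20 in.
XL: 97 / 3.75 = 25.867 → 25.87 in.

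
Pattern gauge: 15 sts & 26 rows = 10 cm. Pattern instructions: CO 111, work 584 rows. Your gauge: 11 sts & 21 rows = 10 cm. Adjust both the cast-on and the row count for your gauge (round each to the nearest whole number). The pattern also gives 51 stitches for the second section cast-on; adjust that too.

Cast on 81 stitches; work 472 rows; second section cast-on 37 stitches.

Stitches: 111 × 11/15 = 81.40 → 81.
Rows: 584 × 21/26 = 471.69 → 472.
second section cast-on: 51 × 11/15 = 37.40 → 37.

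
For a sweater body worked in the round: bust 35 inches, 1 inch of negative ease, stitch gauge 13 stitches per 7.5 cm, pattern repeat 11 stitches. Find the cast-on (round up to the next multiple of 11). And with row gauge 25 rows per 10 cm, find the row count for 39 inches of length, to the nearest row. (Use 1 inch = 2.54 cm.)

Finished = 35 − 1 = 34 inches.
34 inches × 2.54 = 86.36 cm.
13/7.5 = 1.733 sts per cm; 86.36 × 1.733 = 149.69 sts.
Next multiple of 11 → 154.
39 inches = 99.06 cm; × 2.5 = 247.65 → 248 rows.

Cast on 154 stitches; work 248 rows.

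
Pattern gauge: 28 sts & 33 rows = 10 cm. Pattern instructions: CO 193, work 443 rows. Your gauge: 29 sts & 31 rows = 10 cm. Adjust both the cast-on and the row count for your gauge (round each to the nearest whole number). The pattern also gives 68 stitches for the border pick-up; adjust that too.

Cast on 200 stitches; work 416 rows; border pick-up 70 stitches.

Stitches: 193 × 29/28 = 199.89 → 200.
Rows: 443 × 31/33 = 416.15 → 416.
border pick-up: 68 × 29/28 = 70.43 → 70.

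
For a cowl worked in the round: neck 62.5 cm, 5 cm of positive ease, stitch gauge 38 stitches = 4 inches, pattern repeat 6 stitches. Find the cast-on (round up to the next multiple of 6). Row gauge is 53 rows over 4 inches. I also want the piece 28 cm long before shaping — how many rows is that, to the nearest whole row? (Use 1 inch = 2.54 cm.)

Finished = 62.5 + 5 = 67.5 cm.
67.5 cm × 1/2.54 = 26.57 inches.
38/4 = 9.5 sts per in; 26.57 × 9.5 = 252.46 sts.
Next multiple of 6 → 258.
28 cm = 11.02 inches; × 13.25 = 146.06 → 146 rows.

Cast on 258 stitches; work 146 rows.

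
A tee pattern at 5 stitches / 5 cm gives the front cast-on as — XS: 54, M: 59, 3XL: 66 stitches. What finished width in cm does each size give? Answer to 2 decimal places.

5/5 = 1 sts per cm.
XS: 54 / 1 = 54.000 → 54.00 cm.
M: 59 / 1 = 59.000 → 59.00 cm.
3XL: 66 / 1 = 66.000 → 66.00 cm.

XS 54.00 cm; M 59.00 cm; 3XL 66.00 cm.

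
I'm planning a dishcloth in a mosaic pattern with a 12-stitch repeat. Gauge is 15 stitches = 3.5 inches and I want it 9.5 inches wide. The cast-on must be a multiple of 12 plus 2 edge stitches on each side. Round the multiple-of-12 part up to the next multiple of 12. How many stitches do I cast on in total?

52 stitches.

15 / 3.5 = 4.286 sts per inch.
9.5 × 4.286 = 40.71 sts.
Less 4 edge sts → 36.71 for the repeat.
Next multiple of 12: 48.
Add back 4 edge sts → 52.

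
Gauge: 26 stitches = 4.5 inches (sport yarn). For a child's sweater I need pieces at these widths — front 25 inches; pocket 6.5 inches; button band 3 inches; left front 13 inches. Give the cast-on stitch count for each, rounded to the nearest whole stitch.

front 144; pocket 38; button band 17; left front 75.

Rate = 26/4.5 = 5.778 sts per in.
front: 25 × 5.778 = 144.44 → 144.
pocket: 6.5 × 5.778 = 37.56 → 38.
button band: 3 × 5.778 = 17.33 → 17.
left front: 13 × 5.778 = 75.11 → 75.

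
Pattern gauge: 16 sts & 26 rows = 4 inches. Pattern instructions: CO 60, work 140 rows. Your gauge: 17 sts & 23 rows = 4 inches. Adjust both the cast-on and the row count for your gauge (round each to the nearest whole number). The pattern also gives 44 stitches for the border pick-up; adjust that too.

Stitches: 60 × 17/16 = 63.75 → 64.
Rows: 140 × 23/26 = 123.85 → 124.
border pick-up: 44 × 17/16 = 46.75 → 47.

Cast on 64 stitches; work 124 rows; border pick-up 47 stitches.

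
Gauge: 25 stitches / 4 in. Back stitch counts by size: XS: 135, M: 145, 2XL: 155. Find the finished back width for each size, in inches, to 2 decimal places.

XS 21.60 inches; M 23.20 inches; 2XL 24.80 inches.

25/4 = 6.25 sts per in.
XS: 135 / 6.25 = 21.600 → 21.60 in.
M: 145 / 6.25 = 23.200 → 23.20 in.
2XL: 155 / 6.25 = 24.800 → 24.80 in.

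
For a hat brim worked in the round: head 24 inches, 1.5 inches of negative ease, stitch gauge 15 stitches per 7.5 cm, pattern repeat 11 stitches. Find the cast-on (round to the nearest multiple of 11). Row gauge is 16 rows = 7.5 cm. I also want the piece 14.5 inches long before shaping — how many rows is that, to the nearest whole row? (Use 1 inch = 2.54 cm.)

Finished = 24 − 1.5 = 22.5 inches.
22.5 inches × 2.54 = 57.15 cm.
15/7.5 = 2 sts per cm; 57.15 × 2 = 114.30 sts.
Nearest multiple of 11 → 110.
14.5 inches = 36.83 cm; × 2.133 = 78.57 → 79 rows.

Cast on 110 stitches; work 79 rows.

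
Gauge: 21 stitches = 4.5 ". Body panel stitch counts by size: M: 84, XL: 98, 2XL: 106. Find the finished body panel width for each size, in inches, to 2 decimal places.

M 18.00 inches; XL 21.00 inches; 2XL 22.71 inches.

21/4.5 = 4.667 sts per in.
M: 84 / 4.667 = 18.000 → 18.00 in.
XL: 98 / 4.667 = 21.000 → 21.00 in.
2XL: 106 / 4.667 = 22.714 → 22.71 in.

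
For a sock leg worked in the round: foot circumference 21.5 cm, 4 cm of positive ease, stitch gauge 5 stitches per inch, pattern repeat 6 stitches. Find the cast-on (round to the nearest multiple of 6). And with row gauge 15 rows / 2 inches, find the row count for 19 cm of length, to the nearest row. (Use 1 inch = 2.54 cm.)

Cast on 48 stitches; work 56 rows.

Finished = 21.5 + 4 = 25.5 cm.
25.5 cm × 1/2.54 = 10.04 inches.
5/1 = 5 sts per in; 10.04 × 5 = 50.20 sts.
Nearest multiple of 6 → 48.
19 cm = 7.48 inches; × 7.5 = 56.10 → 56 rows.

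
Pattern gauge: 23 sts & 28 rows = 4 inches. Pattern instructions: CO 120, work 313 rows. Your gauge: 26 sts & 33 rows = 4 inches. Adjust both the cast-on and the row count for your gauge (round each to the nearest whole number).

Cast on 136 stitches; work 369 rows.

Stitches: 120 × 26/23 = 135.65 → 136.
Rows: 313 × 33/28 = 368.89 → 369.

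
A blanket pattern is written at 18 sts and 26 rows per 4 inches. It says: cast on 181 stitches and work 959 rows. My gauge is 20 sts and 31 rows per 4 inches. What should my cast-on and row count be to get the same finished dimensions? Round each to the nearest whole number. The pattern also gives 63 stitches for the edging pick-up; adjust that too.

Cast on 201 stitches; work 1143 rows; edging pick-up 70 stitches.

Stitches: 181 × 20/18 = 201.11 → 201.
Rows: 959 × 31/26 = 1143.42 → 1143.
edging pick-up: 63 × 20/18 = 70.00 → 70.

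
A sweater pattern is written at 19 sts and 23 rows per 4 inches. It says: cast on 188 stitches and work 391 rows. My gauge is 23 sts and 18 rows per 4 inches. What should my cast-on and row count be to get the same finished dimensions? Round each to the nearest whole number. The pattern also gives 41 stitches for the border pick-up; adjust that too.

Stitches: 188 × 23/19 = 227.58 → 228.
Rows: 391 × 18/23 = 306.00 → 306.
border pick-up: 41 × 23/19 = 49.63 → 50.

Cast on 228 stitches; work 306 rows; border pick-up 50 stitches.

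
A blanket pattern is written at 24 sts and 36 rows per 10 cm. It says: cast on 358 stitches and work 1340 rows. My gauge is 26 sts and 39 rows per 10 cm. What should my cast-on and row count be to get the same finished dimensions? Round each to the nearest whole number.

Cast on 388 stitches; work 1452 rows.

Stitches: 358 × 26/24 = 387.83 → 388.
Rows: 1340 × 39/36 = 1451.67 → 1452.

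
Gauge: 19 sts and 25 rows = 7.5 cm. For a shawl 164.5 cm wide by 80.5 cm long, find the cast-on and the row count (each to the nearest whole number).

Stitch gauge = 19/7.5 = 2.533 sts/cm; 164.5 × 2.533 = 416.73 → 417 sts.
Row gauge = 25/7.5 = 3.333 rows/cm; 80.5 × 3.333 = 268.33 → 268 rows.

Cast on 417 stitches and work 268 rows.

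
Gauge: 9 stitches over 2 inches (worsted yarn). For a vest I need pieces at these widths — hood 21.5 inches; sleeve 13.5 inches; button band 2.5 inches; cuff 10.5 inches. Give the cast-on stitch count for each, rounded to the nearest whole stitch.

hood 97; sleeve 61; button band 11; cuff 47.

Rate = 9/2 = 4.5 sts per in.
hood: 21.5 × 4.5 = 96.75 → 97.
sleeve: 13.5 × 4.5 = 60.75 → 61.
button band: 2.5 × 4.5 = 11.25 → 11.
cuff: 10.5 × 4.5 = 47.25 → 47.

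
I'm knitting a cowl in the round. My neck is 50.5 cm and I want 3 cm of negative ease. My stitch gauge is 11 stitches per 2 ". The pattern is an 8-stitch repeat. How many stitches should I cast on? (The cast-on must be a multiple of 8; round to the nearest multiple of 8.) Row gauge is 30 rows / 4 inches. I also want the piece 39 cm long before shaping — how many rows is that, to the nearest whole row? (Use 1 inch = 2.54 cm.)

Cast on 104 stitches; work 115 rows.

Finished = 50.5 − 3 = 47.5 cm.
47.5 cm × 1/2.54 = 18.70 inches.
11/2 = 5.5 sts per in; 18.70 × 5.5 = 102.85 sts.
Nearest multiple of 8 → 104.
39 cm = 15.35 inches; × 7.5 = 115.16 → 115 rows.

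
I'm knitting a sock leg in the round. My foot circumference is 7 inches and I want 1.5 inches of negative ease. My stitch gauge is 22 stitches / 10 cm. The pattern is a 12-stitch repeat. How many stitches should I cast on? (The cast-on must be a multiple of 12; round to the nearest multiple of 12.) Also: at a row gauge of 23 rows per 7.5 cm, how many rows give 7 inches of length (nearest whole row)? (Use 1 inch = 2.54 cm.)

Finished = 7 − 1.5 = 5.5 inches.
5.5 inches × 2.54 = 13.97 cm.
22/10 = 2.2 sts per cm; 13.97 × 2.2 = 30.73 sts.
Nearest multiple of 12 → 36.
7 inches = 17.78 cm; × 3.067 = 54.53 → 55 rows.

Cast on 36 stitches; work 55 rows.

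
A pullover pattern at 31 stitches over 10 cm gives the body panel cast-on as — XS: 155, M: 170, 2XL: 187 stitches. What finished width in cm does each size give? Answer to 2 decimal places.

XS 50.00 cm; M 54.84 cm; 2XL 60.32 cm.

31/10 = 3.1 sts per cm.
XS: 155 / 3.1 = 50.000 → 50.00 cm.
M: 170 / 3.1 = 54.839 → 54.84 cm.
2XL: 187 / 3.1 = 60.323 → 60.32 cm.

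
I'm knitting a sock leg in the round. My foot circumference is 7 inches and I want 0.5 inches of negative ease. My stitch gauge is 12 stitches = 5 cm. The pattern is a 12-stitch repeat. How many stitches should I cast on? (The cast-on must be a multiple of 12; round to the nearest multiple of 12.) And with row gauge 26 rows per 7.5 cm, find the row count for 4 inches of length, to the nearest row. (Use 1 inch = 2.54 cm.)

Cast on 36 stitches; work 35 rows.

Finished = 7 − 0.5 = 6.5 inches.
6.5 inches × 2.54 = 16.51 cm.
12/5 = 2.4 sts per cm; 16.51 × 2.4 = 39.62 sts.
Nearest multiple of 12 → 36.
4 inches = 10.16 cm; × 3.467 = 35.22 → 35 rows.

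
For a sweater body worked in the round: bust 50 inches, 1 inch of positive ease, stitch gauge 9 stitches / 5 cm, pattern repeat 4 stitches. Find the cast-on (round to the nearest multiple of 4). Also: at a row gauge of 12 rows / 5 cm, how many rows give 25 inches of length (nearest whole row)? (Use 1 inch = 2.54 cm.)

Finished = 50 + 1 = 51 inches.
51 inches × 2.54 = 129.54 cm.
9/5 = 1.8 sts per cm; 129.54 × 1.8 = 233.17 sts.
Nearest multiple of 4 → 232.
25 inches = 63.50 cm; × 2.4 = 152.40 → 152 rows.

Cast on 232 stitches; work 152 rows.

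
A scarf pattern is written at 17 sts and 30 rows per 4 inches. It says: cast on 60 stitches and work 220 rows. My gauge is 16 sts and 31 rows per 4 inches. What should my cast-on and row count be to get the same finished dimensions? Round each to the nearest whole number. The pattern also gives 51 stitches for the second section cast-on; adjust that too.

Cast on 56 stitches; work 227 rows; second section cast-on 48 stitches.

Stitches: 60 × 16/17 = 56.47 → 56.
Rows: 220 × 31/30 = 227.33 → 227.
second section cast-on: 51 × 16/17 = 48.00 → 48.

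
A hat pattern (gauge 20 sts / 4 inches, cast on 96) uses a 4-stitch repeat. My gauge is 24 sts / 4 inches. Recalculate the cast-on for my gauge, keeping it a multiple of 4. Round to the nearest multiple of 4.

96 × 24 / 20 = 115.20.
Nearest multiple of 4: 116.

116 stitches.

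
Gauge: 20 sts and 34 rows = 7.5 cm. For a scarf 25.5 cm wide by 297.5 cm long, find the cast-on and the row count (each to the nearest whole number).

Stitch gauge = 20/7.5 = 2.667 sts/cm; 25.5 × 2.667 = 68.00 → 68 sts.
Row gauge = 34/7.5 = 4.533 rows/cm; 297.5 × 4.533 = 1348.67 → 1349 rows.

Cast on 68 stitches and work 1349 rows.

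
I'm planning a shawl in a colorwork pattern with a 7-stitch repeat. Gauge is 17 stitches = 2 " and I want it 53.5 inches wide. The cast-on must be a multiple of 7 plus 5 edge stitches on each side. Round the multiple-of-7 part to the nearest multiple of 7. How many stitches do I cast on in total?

17 / 2 = 8.5 sts per inch.
53.5 × 8.5 = 454.75 sts.
Less 10 edge sts → 444.75 for the repeat.
Nearest multiple of 7: 448.
Add back 10 edge sts → 458.

CO 458 sts.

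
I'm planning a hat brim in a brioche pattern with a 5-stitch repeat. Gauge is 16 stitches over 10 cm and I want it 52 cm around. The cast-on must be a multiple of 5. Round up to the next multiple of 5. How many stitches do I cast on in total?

16 / 10 = 1.6 sts per cm.
52 × 1.6 = 83.20 sts.
Next multiple of 5: 85.

CO 85 sts.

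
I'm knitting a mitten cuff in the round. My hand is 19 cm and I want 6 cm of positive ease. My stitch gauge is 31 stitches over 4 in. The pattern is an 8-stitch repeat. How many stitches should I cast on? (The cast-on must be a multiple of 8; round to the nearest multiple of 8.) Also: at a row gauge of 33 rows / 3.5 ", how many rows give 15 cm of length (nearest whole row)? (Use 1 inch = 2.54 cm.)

Cast on 80 stitches; work 56 rows.

Finished = 19 + 6 = 25 cm.
25 cm × 1/2.54 = 9.84 inches.
31/4 = 7.75 sts per in; 9.84 × 7.75 = 76.28 sts.
Nearest multiple of 8 → 80.
15 cm = 5.91 inches; × 9.429 = 55.68 → 56 rows.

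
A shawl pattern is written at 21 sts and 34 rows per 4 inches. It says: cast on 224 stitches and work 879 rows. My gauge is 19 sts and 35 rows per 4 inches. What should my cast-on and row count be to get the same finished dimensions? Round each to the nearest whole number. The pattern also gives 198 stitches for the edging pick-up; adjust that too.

Cast on 203 stitches; work 905 rows; edging pick-up 179 stitches.

Stitches: 224 × 19/21 = 202.67 → 203.
Rows: 879 × 35/34 = 904.85 → 905.
edging pick-up: 198 × 19/21 = 179.14 → 179.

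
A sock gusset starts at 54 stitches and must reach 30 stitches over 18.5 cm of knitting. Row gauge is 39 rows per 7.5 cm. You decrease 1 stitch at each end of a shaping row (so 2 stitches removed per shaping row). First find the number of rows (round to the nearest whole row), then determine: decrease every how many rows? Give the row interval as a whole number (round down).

Rows = 18.5 × 5.2 = 96.2 → 96 rows.
Stitches to remove: 24 → 12 shaping rows (at 2 st each).
96 / 12 = 8.00 → every 8 rows.

Decrease every 8th row.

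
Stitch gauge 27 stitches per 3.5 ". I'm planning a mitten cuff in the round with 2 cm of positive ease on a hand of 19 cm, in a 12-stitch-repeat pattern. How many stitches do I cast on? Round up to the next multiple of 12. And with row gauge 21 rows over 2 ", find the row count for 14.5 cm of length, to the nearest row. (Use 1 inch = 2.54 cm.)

Cast on 72 stitches; work 60 rows.

Finished = 19 + 2 = 21 cm.
21 cm × 1/2.54 = 8.27 inches.
27/3.5 = 7.714 sts per in; 8.27 × 7.714 = 63.78 sts.
Next multiple of 12 → 72.
14.5 cm = 5.71 inches; × 10.5 = 59.94 → 60 rows.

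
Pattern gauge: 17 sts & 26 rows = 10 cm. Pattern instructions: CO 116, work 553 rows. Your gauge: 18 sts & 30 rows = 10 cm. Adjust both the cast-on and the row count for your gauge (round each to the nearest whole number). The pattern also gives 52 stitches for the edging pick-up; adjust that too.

Cast on 123 stitches; work 638 rows; edging pick-up 55 stitches.

Stitches: 116 × 18/17 = 122.82 → 123.
Rows: 553 × 30/26 = 638.08 → 638.
edging pick-up: 52 × 18/17 = 55.06 → 55.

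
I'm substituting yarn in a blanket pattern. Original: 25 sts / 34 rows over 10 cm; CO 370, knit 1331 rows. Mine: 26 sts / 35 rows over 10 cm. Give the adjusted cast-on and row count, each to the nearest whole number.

Stitches: 370 × 26/25 = 384.80 → 385.
Rows: 1331 × 35/34 = 1370.15 → 1370.

Cast on 385 stitches; work 1370 rows.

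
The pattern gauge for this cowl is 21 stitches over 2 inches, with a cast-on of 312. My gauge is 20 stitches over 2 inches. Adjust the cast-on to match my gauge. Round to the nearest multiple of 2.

Scale factor = 20 / 21 = 0.952.
312 × 20 / 21 = 297.14 sts.
→ 298 sts.

Cast on 298 stitches.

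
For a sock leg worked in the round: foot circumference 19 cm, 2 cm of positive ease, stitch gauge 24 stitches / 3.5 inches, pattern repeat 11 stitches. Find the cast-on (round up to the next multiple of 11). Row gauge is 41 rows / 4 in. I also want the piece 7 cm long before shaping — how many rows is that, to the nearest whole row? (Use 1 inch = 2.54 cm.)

Finished = 19 + 2 = 21 cm.
21 cm × 1/2.54 = 8.27 inches.
24/3.5 = 6.857 sts per in; 8.27 × 6.857 = 56.69 sts.
Next multiple of 11 → 66.
7 cm = 2.76 inches; × 10.25 = 28.25 → 28 rows.

Cast on 66 stitches; work 28 rows.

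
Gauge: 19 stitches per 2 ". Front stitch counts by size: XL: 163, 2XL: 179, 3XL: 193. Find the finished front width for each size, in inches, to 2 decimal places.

XL 17.16 inches; 2XL 18.84 inches; 3XL 20.32 inches.

19/2 = 9.5 sts per in.
XL: 163 / 9.5 = 17.158 → 17.16 in.
2XL: 179 / 9.5 = 18.842 → 18.84 in.
3XL: 193 / 9.5 = 20.316 → 20.32 in.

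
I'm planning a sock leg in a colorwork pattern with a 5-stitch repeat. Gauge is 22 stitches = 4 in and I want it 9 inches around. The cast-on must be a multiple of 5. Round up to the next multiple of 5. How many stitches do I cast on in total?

22 / 4 = 5.5 sts per inch.
9 × 5.5 = 49.50 sts.
Next multiple of 5: 50.

50 stitches.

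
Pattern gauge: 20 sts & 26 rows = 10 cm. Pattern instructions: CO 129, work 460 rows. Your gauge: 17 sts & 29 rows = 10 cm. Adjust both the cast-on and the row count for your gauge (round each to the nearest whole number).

Cast on 110 stitches; work 513 rows.

Stitches: 129 × 17/20 = 109.65 → 110.
Rows: 460 × 29/26 = 513.08 → 513.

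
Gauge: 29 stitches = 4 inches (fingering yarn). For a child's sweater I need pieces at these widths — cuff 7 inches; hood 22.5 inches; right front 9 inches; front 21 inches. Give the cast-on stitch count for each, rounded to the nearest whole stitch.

Rate = 29/4 = 7.25 sts per in.
cuff: 7 × 7.25 = 50.75 → 51.
hood: 22.5 × 7.25 = 163.12 → 163.
right front: 9 × 7.25 = 65.25 → 65.
front: 21 × 7.25 = 152.25 → 152.

cuff 51; hood 163; right front 65; front 152.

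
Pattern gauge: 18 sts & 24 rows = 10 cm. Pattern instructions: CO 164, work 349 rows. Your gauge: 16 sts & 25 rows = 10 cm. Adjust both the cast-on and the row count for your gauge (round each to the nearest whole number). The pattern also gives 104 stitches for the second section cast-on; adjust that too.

Cast on 146 stitches; work 364 rows; second section cast-on 92 stitches.

Stitches: 164 × 16/18 = 145.78 → 146.
Rows: 349 × 25/24 = 363.54 → 364.
second section cast-on: 104 × 16/18 = 92.44 → 92.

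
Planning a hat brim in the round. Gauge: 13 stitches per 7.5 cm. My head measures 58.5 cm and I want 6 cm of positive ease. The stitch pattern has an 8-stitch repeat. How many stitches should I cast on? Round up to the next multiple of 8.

Finished = 58.5 + 6 = 64.5 cm.
13 / 7.5 = 1.733 sts/cm.
64.5 × 1.733 = 111.80 sts.
Next multiple of 8: 112.

Cast on 112 stitches.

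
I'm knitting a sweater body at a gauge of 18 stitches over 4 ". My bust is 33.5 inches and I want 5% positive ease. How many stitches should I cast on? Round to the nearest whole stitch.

Finished = 33.5 × 1.05 = 35.17 in.
18 / 4 = 4.5 sts per inch.
35.17 × 4.5 = 158.29 sts.
→ 158 sts.

Cast on 158 stitches.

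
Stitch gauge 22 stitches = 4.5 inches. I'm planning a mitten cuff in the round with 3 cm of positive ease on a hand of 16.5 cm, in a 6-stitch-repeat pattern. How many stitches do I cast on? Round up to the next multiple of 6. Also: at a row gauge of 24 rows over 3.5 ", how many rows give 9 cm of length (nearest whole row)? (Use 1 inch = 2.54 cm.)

Cast on 42 stitches; work 24 rows.

Finished = 16.5 + 3 = 19.5 cm.
19.5 cm × 1/2.54 = 7.68 inches.
22/4.5 = 4.889 sts per in; 7.68 × 4.889 = 37.53 sts.
Next multiple of 6 → 42.
9 cm = 3.54 inches; × 6.857 = 24.30 → 24 rows.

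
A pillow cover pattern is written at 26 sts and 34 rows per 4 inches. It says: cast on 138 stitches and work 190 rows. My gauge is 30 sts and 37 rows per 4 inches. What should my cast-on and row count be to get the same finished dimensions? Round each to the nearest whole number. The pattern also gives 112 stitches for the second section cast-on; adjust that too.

Stitches: 138 × 30/26 = 159.23 → 159.
Rows: 190 × 37/34 = 206.76 → 207.
second section cast-on: 112 × 30/26 = 129.23 → 129.

Cast on 159 stitches; work 207 rows; second section cast-on 129 stitches.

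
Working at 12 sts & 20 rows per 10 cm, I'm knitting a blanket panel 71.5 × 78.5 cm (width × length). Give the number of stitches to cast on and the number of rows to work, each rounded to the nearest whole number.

Cast on 86 stitches and work 157 rows.

Stitch gauge = 12/10 = 1.2 sts/cm; 71.5 × 1.2 = 85.80 → 86 sts.
Row gauge = 20/10 = 2 rows/cm; 78.5 × 2 = 157.00 → 157 rows.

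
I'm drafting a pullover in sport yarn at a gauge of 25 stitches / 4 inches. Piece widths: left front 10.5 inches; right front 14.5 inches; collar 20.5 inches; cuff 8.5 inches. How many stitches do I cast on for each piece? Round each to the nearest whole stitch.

Rate = 25/4 = 6.25 sts per in.
left front: 10.5 × 6.25 = 65.62 → 66.
right front: 14.5 × 6.25 = 90.62 → 91.
collar: 20.5 × 6.25 = 128.12 → 128.
cuff: 8.5 × 6.25 = 53.12 → 53.

left front 66; right front 91; collar 128; cuff 53.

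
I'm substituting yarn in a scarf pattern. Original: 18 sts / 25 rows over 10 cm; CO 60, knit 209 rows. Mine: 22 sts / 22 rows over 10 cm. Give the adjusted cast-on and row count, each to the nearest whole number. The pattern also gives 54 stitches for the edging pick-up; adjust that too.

Stitches: 60 × 22/18 = 73.33 → 73.
Rows: 209 × 22/25 = 183.92 → 184.
edging pick-up: 54 × 22/18 = 66.00 → 66.

Cast on 73 stitches; work 184 rows; edging pick-up 66 stitches.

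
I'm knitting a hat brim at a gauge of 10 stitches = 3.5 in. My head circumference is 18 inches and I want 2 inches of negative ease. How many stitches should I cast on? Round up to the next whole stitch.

Cast on 46 stitches.

Finished = 18 − 2 = 16 in.
10 / 3.5 = 2.857 sts per inch.
16.00 × 2.857 = 45.71 sts.
→ 46 sts.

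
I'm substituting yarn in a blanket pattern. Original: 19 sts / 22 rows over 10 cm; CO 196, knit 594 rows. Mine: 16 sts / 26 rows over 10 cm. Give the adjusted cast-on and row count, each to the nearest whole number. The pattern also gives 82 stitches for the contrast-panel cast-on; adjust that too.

Cast on 165 stitches; work 702 rows; contrast-panel cast-on 69 stitches.

Stitches: 196 × 16/19 = 165.05 → 165.
Rows: 594 × 26/22 = 702.00 → 702.
contrast-panel cast-on: 82 × 16/19 = 69.05 → 69.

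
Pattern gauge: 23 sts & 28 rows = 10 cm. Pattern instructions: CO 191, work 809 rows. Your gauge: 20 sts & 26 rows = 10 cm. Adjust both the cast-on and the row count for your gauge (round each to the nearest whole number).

Cast on 166 stitches; work 751 rows.

Stitches: 191 × 20/23 = 166.09 → 166.
Rows: 809 × 26/28 = 751.21 → 751.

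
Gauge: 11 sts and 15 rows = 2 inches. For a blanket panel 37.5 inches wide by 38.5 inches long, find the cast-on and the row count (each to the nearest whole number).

Stitch gauge = 11/2 = 5.5 sts/in; 37.5 × 5.5 = 206.25 → 206 sts.
Row gauge = 15/2 = 7.5 rows/in; 38.5 × 7.5 = 288.75 → 289 rows.

Cast on 206 stitches and work 289 rows.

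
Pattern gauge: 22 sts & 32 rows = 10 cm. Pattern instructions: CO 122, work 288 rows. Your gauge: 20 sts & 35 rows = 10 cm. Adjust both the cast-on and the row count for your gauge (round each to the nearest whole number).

Stitches: 122 × 20/22 = 110.91 → 111.
Rows: 288 × 35/32 = 315.00 → 315.

Cast on 111 stitches; work 315 rows.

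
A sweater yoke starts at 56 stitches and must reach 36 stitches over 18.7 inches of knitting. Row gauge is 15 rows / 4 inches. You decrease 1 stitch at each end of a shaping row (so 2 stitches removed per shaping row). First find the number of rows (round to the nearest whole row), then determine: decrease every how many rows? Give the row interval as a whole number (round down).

Decrease every 7th row.

Rows = 18.7 × 3.75 = 70.1 → 70 rows.
Stitches to remove: 20 → 10 shaping rows (at 2 st each).
70 / 10 = 7.00 → every 7 rows.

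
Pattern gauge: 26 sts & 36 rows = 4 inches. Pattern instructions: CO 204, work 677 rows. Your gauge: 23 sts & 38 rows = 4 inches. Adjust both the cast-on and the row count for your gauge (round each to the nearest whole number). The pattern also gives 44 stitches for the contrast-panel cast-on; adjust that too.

Stitches: 204 × 23/26 = 180.46 → 180.
Rows: 677 × 38/36 = 714.61 → 715.
contrast-panel cast-on: 44 × 23/26 = 38.92 → 39.

Cast on 180 stitches; work 715 rows; contrast-panel cast-on 39 stitches.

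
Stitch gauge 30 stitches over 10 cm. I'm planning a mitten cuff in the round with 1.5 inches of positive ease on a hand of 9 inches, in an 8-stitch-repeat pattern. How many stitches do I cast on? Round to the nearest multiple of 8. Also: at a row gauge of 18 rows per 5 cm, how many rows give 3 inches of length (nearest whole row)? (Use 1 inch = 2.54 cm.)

Finished = 9 + 1.5 = 10.5 inches.
10.5 inches × 2.54 = 26.67 cm.
30/10 = 3 sts per cm; 26.67 × 3 = 80.01 sts.
Nearest multiple of 8 → 80.
3 inches = 7.62 cm; × 3.6 = 27.43 → 27 rows.

Cast on 80 stitches; work 27 rows.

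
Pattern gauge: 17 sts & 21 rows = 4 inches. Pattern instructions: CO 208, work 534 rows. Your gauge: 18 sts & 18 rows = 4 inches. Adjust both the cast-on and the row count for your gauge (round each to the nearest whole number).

Cast on 220 stitches; work 458 rows.

Stitches: 208 × 18/17 = 220.24 → 220.
Rows: 534 × 18/21 = 457.71 → 458.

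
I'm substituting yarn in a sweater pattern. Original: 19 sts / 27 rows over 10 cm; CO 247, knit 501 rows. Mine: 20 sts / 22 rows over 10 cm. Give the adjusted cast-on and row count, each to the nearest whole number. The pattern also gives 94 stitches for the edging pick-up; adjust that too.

Stitches: 247 × 20/19 = 260.00 → 260.
Rows: 501 × 22/27 = 408.22 → 408.
edging pick-up: 94 × 20/19 = 98.95 → 99.

Cast on 260 stitches; work 408 rows; edging pick-up 99 stitches.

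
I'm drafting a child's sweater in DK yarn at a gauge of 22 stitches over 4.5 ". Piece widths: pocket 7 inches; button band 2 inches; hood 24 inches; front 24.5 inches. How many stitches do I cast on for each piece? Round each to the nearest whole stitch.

pocket 34; button band 10; hood 117; front 120.

Rate = 22/4.5 = 4.889 sts per in.
pocket: 7 × 4.889 = 34.22 → 34.
button band: 2 × 4.889 = 9.78 → 10.
hood: 24 × 4.889 = 117.33 → 117.
front: 24.5 × 4.889 = 119.78 → 120.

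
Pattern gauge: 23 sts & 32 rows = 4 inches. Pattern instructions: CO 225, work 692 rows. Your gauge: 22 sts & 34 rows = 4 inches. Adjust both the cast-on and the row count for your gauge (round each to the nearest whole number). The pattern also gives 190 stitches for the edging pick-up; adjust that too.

Stitches: 225 × 22/23 = 215.22 → 215.
Rows: 692 × 34/32 = 735.25 → 735.
edging pick-up: 190 × 22/23 = 181.74 → 182.

Cast on 215 stitches; work 735 rows; edging pick-up 182 stitches.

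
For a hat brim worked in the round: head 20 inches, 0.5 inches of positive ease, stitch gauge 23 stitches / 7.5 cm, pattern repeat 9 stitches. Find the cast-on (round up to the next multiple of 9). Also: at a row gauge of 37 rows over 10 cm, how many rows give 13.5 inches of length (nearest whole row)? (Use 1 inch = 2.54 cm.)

Finished = 20 + 0.5 = 20.5 inches.
20.5 inches × 2.54 = 52.07 cm.
23/7.5 = 3.067 sts per cm; 52.07 × 3.067 = 159.68 sts.
Next multiple of 9 → 162.
13.5 inches = 34.29 cm; × 3.7 = 126.87 → 127 rows.

Cast on 162 stitches; work 127 rows.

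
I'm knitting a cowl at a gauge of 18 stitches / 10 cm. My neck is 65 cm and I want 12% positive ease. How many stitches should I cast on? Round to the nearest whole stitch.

CO 131 sts.

Finished = 65 × 1.12 = 72.80 cm.
18 / 10 = 1.8 sts per cm.
72.80 × 1.8 = 131.04 sts.
→ 131 sts.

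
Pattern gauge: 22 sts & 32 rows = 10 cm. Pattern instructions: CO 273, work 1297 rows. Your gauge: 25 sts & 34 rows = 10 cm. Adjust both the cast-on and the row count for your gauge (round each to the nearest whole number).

Cast on 310 stitches; work 1378 rows.

Stitches: 273 × 25/22 = 310.23 → 310.
Rows: 1297 × 34/32 = 1378.06 → 1378.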